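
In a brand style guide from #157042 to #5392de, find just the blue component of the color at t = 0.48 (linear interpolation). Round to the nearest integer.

141

B₁ = 66 (from #157042), B₂ = 222 (from #5392de).
B = 66 + 0.48 × (222 − 66) = 140.88 → 141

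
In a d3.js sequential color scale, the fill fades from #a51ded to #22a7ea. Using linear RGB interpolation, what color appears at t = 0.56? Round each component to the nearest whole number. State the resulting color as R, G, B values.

#a51ded → (165, 29, 237); #22a7ea → (34, 167, 234).
R = 165 + 0.56 × (34 − 165) = 165 + 0.56 × -131 = 91.64 → 92
G = 29 + 0.56 × (167 − 29) = 29 + 0.56 × 138 = 106.28 → 106
B = 237 + 0.56 × (234 − 237) = 237 + 0.56 × -3 = 235.32 → 235

(92, 106, 235)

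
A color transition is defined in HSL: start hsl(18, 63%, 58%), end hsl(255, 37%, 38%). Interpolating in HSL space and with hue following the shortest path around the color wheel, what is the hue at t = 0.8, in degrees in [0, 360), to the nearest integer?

280

Hue: 255 − 18 = 237°, but |237| > 180 so the shorter arc goes the other way: Δh = 237 − 360 = -123°.
H = 18 + 0.8 × (-123) = -80.4 → -80 → -80 mod 360 = 280°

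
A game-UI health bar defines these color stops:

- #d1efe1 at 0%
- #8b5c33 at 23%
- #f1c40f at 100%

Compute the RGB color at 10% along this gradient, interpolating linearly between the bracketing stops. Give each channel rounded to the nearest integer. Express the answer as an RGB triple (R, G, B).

10% lies between the 0% and 23% stops, so the local fraction is t = (10 − 0)/(23 − 0) = 10/23 ≈ 0.4348.
#d1efe1 → (209, 239, 225); #8b5c33 → (139, 92, 51).
R = 209 + 0.4348 × (139 − 209) = 178.564 → 179
G = 239 + 0.4348 × (92 − 239) = 175.084 → 175
B = 225 + 0.4348 × (51 − 225) = 149.345 → 149

(179, 175, 149)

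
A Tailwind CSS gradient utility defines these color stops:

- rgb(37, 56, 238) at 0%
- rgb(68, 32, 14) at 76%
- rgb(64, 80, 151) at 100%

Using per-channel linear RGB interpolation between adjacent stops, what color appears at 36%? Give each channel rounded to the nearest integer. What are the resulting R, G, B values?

(52, 45, 132)

36% lies between the 0% and 76% stops, so the local fraction is t = (36 − 0)/(76 − 0) = 36/76 ≈ 0.4737.
R = 37 + 0.4737 × (68 − 37) = 51.685 → 52
G = 56 + 0.4737 × (32 − 56) = 44.631 → 45
B = 238 + 0.4737 × (14 − 238) = 131.891 → 132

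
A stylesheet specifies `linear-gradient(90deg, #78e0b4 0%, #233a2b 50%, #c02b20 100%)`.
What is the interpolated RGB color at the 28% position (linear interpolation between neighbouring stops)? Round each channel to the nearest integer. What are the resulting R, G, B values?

(72, 131, 103)

28% lies between the 0% and 50% stops, so the local fraction is t = (28 − 0)/(50 − 0) = 28/50 ≈ 0.56.
#78e0b4 → (120, 224, 180); #233a2b → (35, 58, 43).
R = 120 + 0.56 × (35 − 120) = 72.4 → 72
G = 224 + 0.56 × (58 − 224) = 131.04 → 131
B = 180 + 0.56 × (43 − 180) = 103.28 → 103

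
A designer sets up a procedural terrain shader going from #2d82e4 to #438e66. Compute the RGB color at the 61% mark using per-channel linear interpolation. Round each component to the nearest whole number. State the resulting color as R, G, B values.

(58, 137, 151)

#2d82e4 → (45, 130, 228); #438e66 → (67, 142, 102).
61% corresponds to t = 0.61.
R = 45 + 0.61 × (67 − 45) = 45 + 0.61 × 22 = 58.42 → 58
G = 130 + 0.61 × (142 − 130) = 130 + 0.61 × 12 = 137.32 → 137
B = 228 + 0.61 × (102 − 228) = 228 + 0.61 × -126 = 151.14 → 151
So the blended color is (58, 137, 151), about #3a8997.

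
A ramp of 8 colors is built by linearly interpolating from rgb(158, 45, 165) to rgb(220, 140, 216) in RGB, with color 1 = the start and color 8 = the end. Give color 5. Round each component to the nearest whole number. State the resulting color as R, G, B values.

With 8 swatches and endpoints inclusive, swatch 5 sits at t = (5 − 1)/(8 − 1) = 4/7 ≈ 0.5714.
R = 158 + 0.5714 × (220 − 158) = 193.427 → 193
G = 45 + 0.5714 × (140 − 45) = 99.283 → 99
B = 165 + 0.5714 × (216 − 165) = 194.141 → 194

(193, 99, 194)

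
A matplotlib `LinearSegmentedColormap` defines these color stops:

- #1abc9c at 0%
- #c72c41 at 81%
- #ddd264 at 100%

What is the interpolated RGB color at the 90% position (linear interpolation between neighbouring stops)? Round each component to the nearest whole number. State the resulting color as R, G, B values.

90% lies between the 81% and 100% stops, so the local fraction is t = (90 − 81)/(100 − 81) = 9/19 ≈ 0.4737.
#c72c41 → (199, 44, 65); #ddd264 → (221, 210, 100).
R = 199 + 0.4737 × (221 − 199) = 209.421 → 209
G = 44 + 0.4737 × (210 − 44) = 122.634 → 123
B = 65 + 0.4737 × (100 − 65) = 81.579 → 82

(209, 123, 82)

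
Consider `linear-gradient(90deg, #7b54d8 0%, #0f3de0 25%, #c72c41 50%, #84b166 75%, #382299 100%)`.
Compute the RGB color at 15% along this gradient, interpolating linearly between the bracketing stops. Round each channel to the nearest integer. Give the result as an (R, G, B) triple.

(58, 70, 221)

15% lies between the 0% and 25% stops, so the local fraction is t = (15 − 0)/(25 − 0) = 15/25 ≈ 0.6.
#7b54d8 → (123, 84, 216); #0f3de0 → (15, 61, 224).
R = 123 + 0.6 × (15 − 123) = 58.2 → 58
G = 84 + 0.6 × (61 − 84) = 70.2 → 70
B = 216 + 0.6 × (224 − 216) = 220.8 → 221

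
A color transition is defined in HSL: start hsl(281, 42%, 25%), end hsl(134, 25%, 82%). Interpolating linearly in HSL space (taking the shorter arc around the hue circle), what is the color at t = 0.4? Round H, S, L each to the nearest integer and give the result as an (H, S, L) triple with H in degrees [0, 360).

(222, 35, 48)

Hue arc: Δh = 134 − 281 = -147° (|Δh| ≤ 180, already the shorter path).
H = 281 + 0.4 × (-147) = 222.2 → 222°
S = 42 + 0.4 × (25 − 42) = 35.2 → 35%
L = 25 + 0.4 × (82 − 25) = 47.8 → 48%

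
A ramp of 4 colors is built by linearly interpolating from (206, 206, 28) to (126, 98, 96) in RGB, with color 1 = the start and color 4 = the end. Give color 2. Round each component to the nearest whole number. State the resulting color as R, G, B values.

With 4 swatches and endpoints inclusive, swatch 2 sits at t = (2 − 1)/(4 − 1) = 1/3 ≈ 0.3333.
R = 206 + 0.3333 × (126 − 206) = 179.336 → 179
G = 206 + 0.3333 × (98 − 206) = 170.004 → 170
B = 28 + 0.3333 × (96 − 28) = 50.664 → 51

(179, 170, 51)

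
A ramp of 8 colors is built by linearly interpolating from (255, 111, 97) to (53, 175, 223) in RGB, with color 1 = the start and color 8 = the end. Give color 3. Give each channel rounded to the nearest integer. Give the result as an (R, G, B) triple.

With 8 swatches and endpoints inclusive, swatch 3 sits at t = (3 − 1)/(8 − 1) = 2/7 ≈ 0.2857.
R = 255 + 0.2857 × (53 − 255) = 197.289 → 197
G = 111 + 0.2857 × (175 − 111) = 129.285 → 129
B = 97 + 0.2857 × (223 − 97) = 132.998 → 133

(197, 129, 133)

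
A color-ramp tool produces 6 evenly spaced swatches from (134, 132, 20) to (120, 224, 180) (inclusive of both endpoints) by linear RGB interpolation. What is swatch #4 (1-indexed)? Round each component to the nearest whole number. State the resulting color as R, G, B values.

With 6 swatches and endpoints inclusive, swatch 4 sits at t = (4 − 1)/(6 − 1) = 3/5 ≈ 0.6.
R = 134 + 0.6 × (120 − 134) = 125.6 → 126
G = 132 + 0.6 × (224 − 132) = 187.2 → 187
B = 20 + 0.6 × (180 − 20) = 116 → 116

(126, 187, 116)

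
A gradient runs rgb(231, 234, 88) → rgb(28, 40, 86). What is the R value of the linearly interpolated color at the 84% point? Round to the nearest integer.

60

R = 231 + 0.84 × (28 − 231) = 60.48 → 60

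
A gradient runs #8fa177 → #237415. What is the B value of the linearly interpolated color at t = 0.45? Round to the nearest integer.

75

B₁ = 119 (from #8fa177), B₂ = 21 (from #237415).
B = 119 + 0.45 × (21 − 119) = 74.9 → 75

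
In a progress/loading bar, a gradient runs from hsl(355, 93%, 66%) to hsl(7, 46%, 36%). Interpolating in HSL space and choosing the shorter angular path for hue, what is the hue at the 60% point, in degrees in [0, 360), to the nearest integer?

2

Hue: 7 − 355 = -348°, but |-348| > 180 so the shorter arc goes the other way: Δh = -348 + 360 = 12°.
H = 355 + 0.6 × (12) = 362.2 → 362 → 362 mod 360 = 2°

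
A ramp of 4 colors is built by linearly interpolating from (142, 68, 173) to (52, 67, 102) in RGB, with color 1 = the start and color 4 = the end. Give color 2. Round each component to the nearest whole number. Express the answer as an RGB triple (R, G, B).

With 4 swatches and endpoints inclusive, swatch 2 sits at t = (2 − 1)/(4 − 1) = 1/3 ≈ 0.3333.
R = 142 + 0.3333 × (52 − 142) = 112.003 → 112
G = 68 + 0.3333 × (67 − 68) = 67.667 → 68
B = 173 + 0.3333 × (102 − 173) = 149.336 → 149

(112, 68, 149)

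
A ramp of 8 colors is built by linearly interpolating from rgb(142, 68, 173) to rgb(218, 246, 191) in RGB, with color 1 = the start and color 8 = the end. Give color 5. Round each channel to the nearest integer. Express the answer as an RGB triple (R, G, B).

(185, 170, 183)

With 8 swatches and endpoints inclusive, swatch 5 sits at t = (5 − 1)/(8 − 1) = 4/7 ≈ 0.5714.
R = 142 + 0.5714 × (218 − 142) = 185.426 → 185
G = 68 + 0.5714 × (246 − 68) = 169.709 → 170
B = 173 + 0.5714 × (191 − 173) = 183.285 → 183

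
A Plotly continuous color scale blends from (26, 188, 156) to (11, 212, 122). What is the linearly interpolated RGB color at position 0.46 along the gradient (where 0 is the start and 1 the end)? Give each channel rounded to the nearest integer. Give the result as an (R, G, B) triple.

(19, 199, 140)

R = 26 + 0.46 × (11 − 26) = 26 + 0.46 × -15 = 19.1 → 19
G = 188 + 0.46 × (212 − 188) = 188 + 0.46 × 24 = 199.04 → 199
B = 156 + 0.46 × (122 − 156) = 156 + 0.46 × -34 = 140.36 → 140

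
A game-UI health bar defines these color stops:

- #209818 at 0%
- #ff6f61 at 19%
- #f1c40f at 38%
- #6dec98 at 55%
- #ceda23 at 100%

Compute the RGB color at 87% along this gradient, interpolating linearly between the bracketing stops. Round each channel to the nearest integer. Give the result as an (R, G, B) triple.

(178, 223, 69)

87% lies between the 55% and 100% stops, so the local fraction is t = (87 − 55)/(100 − 55) = 32/45 ≈ 0.7111.
#6dec98 → (109, 236, 152); #ceda23 → (206, 218, 35).
R = 109 + 0.7111 × (206 − 109) = 177.977 → 178
G = 236 + 0.7111 × (218 − 236) = 223.2 → 223
B = 152 + 0.7111 × (35 − 152) = 68.801 → 69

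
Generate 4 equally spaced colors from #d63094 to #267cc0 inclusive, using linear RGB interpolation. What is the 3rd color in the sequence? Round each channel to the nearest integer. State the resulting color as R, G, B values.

With 4 swatches and endpoints inclusive, swatch 3 sits at t = (3 − 1)/(4 − 1) = 2/3 ≈ 0.6667.
#d63094 → (214, 48, 148); #267cc0 → (38, 124, 192).
R = 214 + 0.6667 × (38 − 214) = 96.661 → 97
G = 48 + 0.6667 × (124 − 48) = 98.669 → 99
B = 148 + 0.6667 × (192 − 148) = 177.335 → 177

(97, 99, 177)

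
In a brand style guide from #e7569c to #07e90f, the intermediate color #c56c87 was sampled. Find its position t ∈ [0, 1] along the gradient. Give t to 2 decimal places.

0.15

Invert the lerp on the R channel (largest span, 224): t = (197 − 231) / (7 − 231) = -34/-224 = 0.15179.
Check on G: (108 − 86)/(233 − 86) = 0.1497 ✓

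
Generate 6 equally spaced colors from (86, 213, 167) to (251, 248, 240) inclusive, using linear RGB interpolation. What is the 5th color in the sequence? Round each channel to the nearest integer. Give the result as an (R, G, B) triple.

(218, 241, 225)

With 6 swatches and endpoints inclusive, swatch 5 sits at t = (5 − 1)/(6 − 1) = 4/5 ≈ 0.8.
R = 86 + 0.8 × (251 − 86) = 218 → 218
G = 213 + 0.8 × (248 − 213) = 241 → 241
B = 167 + 0.8 × (240 − 167) = 225.4 → 225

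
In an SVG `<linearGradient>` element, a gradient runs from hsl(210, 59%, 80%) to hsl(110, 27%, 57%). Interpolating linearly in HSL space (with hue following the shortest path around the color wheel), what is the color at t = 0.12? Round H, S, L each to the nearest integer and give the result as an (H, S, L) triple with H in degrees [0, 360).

Hue arc: Δh = 110 − 210 = -100° (|Δh| ≤ 180, already the shorter path).
H = 210 + 0.12 × (-100) = 198 → 198°
S = 59 + 0.12 × (27 − 59) = 55.16 → 55%
L = 80 + 0.12 × (57 − 80) = 77.24 → 77%

(198, 55, 77)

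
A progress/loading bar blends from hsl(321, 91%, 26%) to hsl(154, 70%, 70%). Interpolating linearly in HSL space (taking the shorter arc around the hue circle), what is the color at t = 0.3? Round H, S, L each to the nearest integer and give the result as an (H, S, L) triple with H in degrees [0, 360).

Hue arc: Δh = 154 − 321 = -167° (|Δh| ≤ 180, already the shorter path).
H = 321 + 0.3 × (-167) = 270.9 → 271°
S = 91 + 0.3 × (70 − 91) = 84.7 → 85%
L = 26 + 0.3 × (70 − 26) = 39.2 → 39%

(271, 85, 39)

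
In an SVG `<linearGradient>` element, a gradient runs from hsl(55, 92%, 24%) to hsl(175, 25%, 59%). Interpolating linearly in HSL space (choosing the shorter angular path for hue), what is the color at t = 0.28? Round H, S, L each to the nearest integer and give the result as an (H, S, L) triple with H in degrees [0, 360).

Hue arc: Δh = 175 − 55 = 120° (|Δh| ≤ 180, already the shorter path).
H = 55 + 0.28 × (120) = 88.6 → 89°
S = 92 + 0.28 × (25 − 92) = 73.24 → 73%
L = 24 + 0.28 × (59 − 24) = 33.8 → 34%

(89, 73, 34)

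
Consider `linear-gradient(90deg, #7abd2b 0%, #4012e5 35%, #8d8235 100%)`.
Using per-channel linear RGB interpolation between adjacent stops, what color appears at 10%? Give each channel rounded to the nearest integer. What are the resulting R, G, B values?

(105, 140, 96)

10% lies between the 0% and 35% stops, so the local fraction is t = (10 − 0)/(35 − 0) = 10/35 ≈ 0.2857.
#7abd2b → (122, 189, 43); #4012e5 → (64, 18, 229).
R = 122 + 0.2857 × (64 − 122) = 105.429 → 105
G = 189 + 0.2857 × (18 − 189) = 140.145 → 140
B = 43 + 0.2857 × (229 − 43) = 96.14 → 96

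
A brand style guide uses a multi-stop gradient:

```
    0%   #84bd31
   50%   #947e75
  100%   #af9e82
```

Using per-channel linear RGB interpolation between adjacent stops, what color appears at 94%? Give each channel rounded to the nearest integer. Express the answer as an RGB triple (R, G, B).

(172, 154, 128)

94% lies between the 50% and 100% stops, so the local fraction is t = (94 − 50)/(100 − 50) = 44/50 ≈ 0.88.
#947e75 → (148, 126, 117); #af9e82 → (175, 158, 130).
R = 148 + 0.88 × (175 − 148) = 171.76 → 172
G = 126 + 0.88 × (158 − 126) = 154.16 → 154
B = 117 + 0.88 × (130 − 117) = 128.44 → 128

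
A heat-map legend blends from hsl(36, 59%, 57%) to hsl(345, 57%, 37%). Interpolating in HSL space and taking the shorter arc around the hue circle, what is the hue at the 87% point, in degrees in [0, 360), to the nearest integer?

352

Hue: 345 − 36 = 309°, but |309| > 180 so the shorter arc goes the other way: Δh = 309 − 360 = -51°.
H = 36 + 0.87 × (-51) = -8.37 → -8 → -8 mod 360 = 352°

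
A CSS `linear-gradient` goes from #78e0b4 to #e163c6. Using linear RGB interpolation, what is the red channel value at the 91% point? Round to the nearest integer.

R₁ = 120 (from #78e0b4), R₂ = 225 (from #e163c6).
R = 120 + 0.91 × (225 − 120) = 215.55 → 216

216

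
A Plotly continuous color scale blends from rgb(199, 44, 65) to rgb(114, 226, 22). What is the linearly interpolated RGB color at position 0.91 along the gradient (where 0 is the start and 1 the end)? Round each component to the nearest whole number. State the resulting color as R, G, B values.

(122, 210, 26)

R = 199 + 0.91 × (114 − 199) = 199 + 0.91 × -85 = 121.65 → 122
G = 44 + 0.91 × (226 − 44) = 44 + 0.91 × 182 = 209.62 → 210
B = 65 + 0.91 × (22 − 65) = 65 + 0.91 × -43 = 25.87 → 26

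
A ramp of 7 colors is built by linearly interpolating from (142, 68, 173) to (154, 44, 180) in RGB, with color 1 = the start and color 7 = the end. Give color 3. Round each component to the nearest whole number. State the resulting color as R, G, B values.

(146, 60, 175)

With 7 swatches and endpoints inclusive, swatch 3 sits at t = (3 − 1)/(7 − 1) = 2/6 ≈ 0.3333.
R = 142 + 0.3333 × (154 − 142) = 146 → 146
G = 68 + 0.3333 × (44 − 68) = 60.001 → 60
B = 173 + 0.3333 × (180 − 173) = 175.333 → 175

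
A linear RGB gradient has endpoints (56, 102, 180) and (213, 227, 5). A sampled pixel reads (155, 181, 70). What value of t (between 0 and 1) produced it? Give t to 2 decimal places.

Invert the lerp on the B channel (largest span, 175): t = (70 − 180) / (5 − 180) = -110/-175 = 0.62857.
Check on R: (155 − 56)/(213 − 56) = 0.6306 ✓

0.63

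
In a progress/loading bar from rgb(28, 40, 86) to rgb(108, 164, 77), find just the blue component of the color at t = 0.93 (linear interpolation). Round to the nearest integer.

78

B = 86 + 0.93 × (77 − 86) = 77.63 → 78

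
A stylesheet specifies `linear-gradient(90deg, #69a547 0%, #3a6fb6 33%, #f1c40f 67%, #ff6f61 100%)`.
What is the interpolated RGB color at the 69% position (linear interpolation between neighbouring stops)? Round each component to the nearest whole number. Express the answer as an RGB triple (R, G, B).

(242, 191, 20)

69% lies between the 67% and 100% stops, so the local fraction is t = (69 − 67)/(100 − 67) = 2/33 ≈ 0.0606.
#f1c40f → (241, 196, 15); #ff6f61 → (255, 111, 97).
R = 241 + 0.0606 × (255 − 241) = 241.848 → 242
G = 196 + 0.0606 × (111 − 196) = 190.849 → 191
B = 15 + 0.0606 × (97 − 15) = 19.969 → 20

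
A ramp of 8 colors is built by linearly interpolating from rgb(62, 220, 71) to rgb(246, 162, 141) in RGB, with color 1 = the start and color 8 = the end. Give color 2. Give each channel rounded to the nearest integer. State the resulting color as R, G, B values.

With 8 swatches and endpoints inclusive, swatch 2 sits at t = (2 − 1)/(8 − 1) = 1/7 ≈ 0.1429.
R = 62 + 0.1429 × (246 − 62) = 88.294 → 88
G = 220 + 0.1429 × (162 − 220) = 211.712 → 212
B = 71 + 0.1429 × (141 − 71) = 81.003 → 81

(88, 212, 81)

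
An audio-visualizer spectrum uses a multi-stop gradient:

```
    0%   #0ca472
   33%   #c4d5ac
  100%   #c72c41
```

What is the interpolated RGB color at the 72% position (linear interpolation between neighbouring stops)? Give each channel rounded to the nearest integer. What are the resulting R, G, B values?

(198, 115, 110)

72% lies between the 33% and 100% stops, so the local fraction is t = (72 − 33)/(100 − 33) = 39/67 ≈ 0.5821.
#c4d5ac → (196, 213, 172); #c72c41 → (199, 44, 65).
R = 196 + 0.5821 × (199 − 196) = 197.746 → 198
G = 213 + 0.5821 × (44 − 213) = 114.625 → 115
B = 172 + 0.5821 × (65 − 172) = 109.715 → 110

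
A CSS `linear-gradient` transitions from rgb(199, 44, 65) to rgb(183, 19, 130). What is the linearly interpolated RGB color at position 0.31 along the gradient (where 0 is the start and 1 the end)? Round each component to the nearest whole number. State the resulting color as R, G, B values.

(194, 36, 85)

R = 199 + 0.31 × (183 − 199) = 199 + 0.31 × -16 = 194.04 → 194
G = 44 + 0.31 × (19 − 44) = 44 + 0.31 × -25 = 36.25 → 36
B = 65 + 0.31 × (130 − 65) = 65 + 0.31 × 65 = 85.15 → 85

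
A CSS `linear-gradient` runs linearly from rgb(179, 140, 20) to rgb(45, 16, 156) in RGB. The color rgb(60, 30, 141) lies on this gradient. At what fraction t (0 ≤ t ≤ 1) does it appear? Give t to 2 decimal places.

0.89

Invert the lerp on the B channel (largest span, 136): t = (141 − 20) / (156 − 20) = 121/136 = 0.88971.
Check on R: (60 − 179)/(45 − 179) = 0.8881 ✓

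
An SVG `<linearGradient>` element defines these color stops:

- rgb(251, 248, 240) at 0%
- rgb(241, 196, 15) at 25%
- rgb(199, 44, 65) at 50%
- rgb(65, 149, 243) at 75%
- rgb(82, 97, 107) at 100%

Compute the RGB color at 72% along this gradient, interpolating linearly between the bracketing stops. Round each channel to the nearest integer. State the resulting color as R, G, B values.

72% lies between the 50% and 75% stops, so the local fraction is t = (72 − 50)/(75 − 50) = 22/25 ≈ 0.88.
R = 199 + 0.88 × (65 − 199) = 81.08 → 81
G = 44 + 0.88 × (149 − 44) = 136.4 → 136
B = 65 + 0.88 × (243 − 65) = 221.64 → 222

(81, 136, 222)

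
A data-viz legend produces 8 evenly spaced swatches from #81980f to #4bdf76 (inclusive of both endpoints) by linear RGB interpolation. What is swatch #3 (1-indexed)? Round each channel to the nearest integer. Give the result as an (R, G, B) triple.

With 8 swatches and endpoints inclusive, swatch 3 sits at t = (3 − 1)/(8 − 1) = 2/7 ≈ 0.2857.
#81980f → (129, 152, 15); #4bdf76 → (75, 223, 118).
R = 129 + 0.2857 × (75 − 129) = 113.572 → 114
G = 152 + 0.2857 × (223 − 152) = 172.285 → 172
B = 15 + 0.2857 × (118 − 15) = 44.427 → 44

(114, 172, 44)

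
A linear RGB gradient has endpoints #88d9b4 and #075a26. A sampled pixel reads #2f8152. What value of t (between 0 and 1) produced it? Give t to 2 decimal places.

Invert the lerp on the B channel (largest span, 142): t = (82 − 180) / (38 − 180) = -98/-142 = 0.69014.
Check on R: (47 − 136)/(7 − 136) = 0.6899 ✓

0.69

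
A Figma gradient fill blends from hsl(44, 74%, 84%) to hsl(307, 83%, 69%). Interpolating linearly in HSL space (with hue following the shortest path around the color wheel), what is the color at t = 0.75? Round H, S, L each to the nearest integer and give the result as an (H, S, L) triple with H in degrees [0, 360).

Hue: 307 − 44 = 263°, but |263| > 180 so the shorter arc goes the other way: Δh = 263 − 360 = -97°.
H = 44 + 0.75 × (-97) = -28.75 → -29 → -29 mod 360 = 331°
S = 74 + 0.75 × (83 − 74) = 80.75 → 81%
L = 84 + 0.75 × (69 − 84) = 72.75 → 73%

(331, 81, 73)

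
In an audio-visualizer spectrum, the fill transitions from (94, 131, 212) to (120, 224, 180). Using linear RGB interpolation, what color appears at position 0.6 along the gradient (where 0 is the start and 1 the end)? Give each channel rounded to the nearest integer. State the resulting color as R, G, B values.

R = 94 + 0.6 × (120 − 94) = 94 + 0.6 × 26 = 109.6 → 110
G = 131 + 0.6 × (224 − 131) = 131 + 0.6 × 93 = 186.8 → 187
B = 212 + 0.6 × (180 − 212) = 212 + 0.6 × -32 = 192.8 → 193

(110, 187, 193)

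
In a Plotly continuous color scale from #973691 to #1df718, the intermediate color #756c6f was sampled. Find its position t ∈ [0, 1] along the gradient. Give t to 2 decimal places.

0.28

Invert the lerp on the G channel (largest span, 193): t = (108 − 54) / (247 − 54) = 54/193 = 0.27979.
Check on R: (117 − 151)/(29 − 151) = 0.2787 ✓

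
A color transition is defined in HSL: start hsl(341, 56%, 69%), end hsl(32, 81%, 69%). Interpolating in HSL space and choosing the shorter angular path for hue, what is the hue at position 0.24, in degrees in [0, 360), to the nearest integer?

353

Hue: 32 − 341 = -309°, but |-309| > 180 so the shorter arc goes the other way: Δh = -309 + 360 = 51°.
H = 341 + 0.24 × (51) = 353.24 → 353°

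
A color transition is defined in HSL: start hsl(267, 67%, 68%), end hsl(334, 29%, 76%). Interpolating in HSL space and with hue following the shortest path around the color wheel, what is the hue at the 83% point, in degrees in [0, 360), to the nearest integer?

323

Hue arc: Δh = 334 − 267 = 67° (|Δh| ≤ 180, already the shorter path).
H = 267 + 0.83 × (67) = 322.61 → 323°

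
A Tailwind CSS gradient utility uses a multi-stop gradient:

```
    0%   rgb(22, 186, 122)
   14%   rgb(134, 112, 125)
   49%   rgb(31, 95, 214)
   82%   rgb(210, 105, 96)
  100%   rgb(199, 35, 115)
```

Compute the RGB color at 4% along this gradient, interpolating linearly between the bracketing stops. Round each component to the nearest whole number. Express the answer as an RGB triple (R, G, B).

(54, 165, 123)

4% lies between the 0% and 14% stops, so the local fraction is t = (4 − 0)/(14 − 0) = 4/14 ≈ 0.2857.
R = 22 + 0.2857 × (134 − 22) = 53.998 → 54
G = 186 + 0.2857 × (112 − 186) = 164.858 → 165
B = 122 + 0.2857 × (125 − 122) = 122.857 → 123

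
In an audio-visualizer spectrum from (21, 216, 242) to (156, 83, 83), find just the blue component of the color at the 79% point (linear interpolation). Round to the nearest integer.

B = 242 + 0.79 × (83 − 242) = 116.39 → 116

116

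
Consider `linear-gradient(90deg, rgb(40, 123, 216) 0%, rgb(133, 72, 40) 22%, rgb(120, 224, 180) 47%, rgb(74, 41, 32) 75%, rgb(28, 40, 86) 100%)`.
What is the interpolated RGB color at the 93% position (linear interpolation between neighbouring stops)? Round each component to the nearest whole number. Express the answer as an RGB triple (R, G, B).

93% lies between the 75% and 100% stops, so the local fraction is t = (93 − 75)/(100 − 75) = 18/25 ≈ 0.72.
R = 74 + 0.72 × (28 − 74) = 40.88 → 41
G = 41 + 0.72 × (40 − 41) = 40.28 → 40
B = 32 + 0.72 × (86 − 32) = 70.88 → 71

(41, 40, 71)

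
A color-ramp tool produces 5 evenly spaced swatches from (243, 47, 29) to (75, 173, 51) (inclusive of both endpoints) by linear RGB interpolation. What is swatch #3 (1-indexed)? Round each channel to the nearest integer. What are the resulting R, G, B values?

With 5 swatches and endpoints inclusive, swatch 3 sits at t = (3 − 1)/(5 − 1) = 2/4 ≈ 0.5.
R = 243 + 0.5 × (75 − 243) = 159 → 159
G = 47 + 0.5 × (173 − 47) = 110 → 110
B = 29 + 0.5 × (51 − 29) = 40 → 40

(159, 110, 40)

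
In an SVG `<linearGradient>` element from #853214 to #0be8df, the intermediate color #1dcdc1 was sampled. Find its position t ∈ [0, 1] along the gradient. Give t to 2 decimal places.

0.85

Invert the lerp on the B channel (largest span, 203): t = (193 − 20) / (223 − 20) = 173/203 = 0.85222.
Check on R: (29 − 133)/(11 − 133) = 0.8525 ✓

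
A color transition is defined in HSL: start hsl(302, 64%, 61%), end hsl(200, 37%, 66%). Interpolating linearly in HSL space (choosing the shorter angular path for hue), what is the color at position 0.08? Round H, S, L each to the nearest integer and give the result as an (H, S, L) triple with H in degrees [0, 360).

Hue arc: Δh = 200 − 302 = -102° (|Δh| ≤ 180, already the shorter path).
H = 302 + 0.08 × (-102) = 293.84 → 294°
S = 64 + 0.08 × (37 − 64) = 61.84 → 62%
L = 61 + 0.08 × (66 − 61) = 61.4 → 61%

(294, 62, 61)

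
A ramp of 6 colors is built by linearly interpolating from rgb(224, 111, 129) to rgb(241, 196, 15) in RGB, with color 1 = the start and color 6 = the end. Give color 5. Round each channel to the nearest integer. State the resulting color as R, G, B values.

With 6 swatches and endpoints inclusive, swatch 5 sits at t = (5 − 1)/(6 − 1) = 4/5 ≈ 0.8.
R = 224 + 0.8 × (241 − 224) = 237.6 → 238
G = 111 + 0.8 × (196 − 111) = 179 → 179
B = 129 + 0.8 × (15 − 129) = 37.8 → 38

(238, 179, 38)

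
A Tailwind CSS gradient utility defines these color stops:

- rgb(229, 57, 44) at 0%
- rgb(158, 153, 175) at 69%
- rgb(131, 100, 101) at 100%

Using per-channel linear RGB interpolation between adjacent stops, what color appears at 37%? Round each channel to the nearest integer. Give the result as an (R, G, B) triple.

37% lies between the 0% and 69% stops, so the local fraction is t = (37 − 0)/(69 − 0) = 37/69 ≈ 0.5362.
R = 229 + 0.5362 × (158 − 229) = 190.93 → 191
G = 57 + 0.5362 × (153 − 57) = 108.475 → 108
B = 44 + 0.5362 × (175 − 44) = 114.242 → 114

(191, 108, 114)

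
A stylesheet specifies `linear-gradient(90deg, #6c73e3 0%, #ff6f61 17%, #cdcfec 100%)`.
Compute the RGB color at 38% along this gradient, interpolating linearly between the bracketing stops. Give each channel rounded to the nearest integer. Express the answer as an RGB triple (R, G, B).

38% lies between the 17% and 100% stops, so the local fraction is t = (38 − 17)/(100 − 17) = 21/83 ≈ 0.253.
#ff6f61 → (255, 111, 97); #cdcfec → (205, 207, 236).
R = 255 + 0.253 × (205 − 255) = 242.35 → 242
G = 111 + 0.253 × (207 − 111) = 135.288 → 135
B = 97 + 0.253 × (236 − 97) = 132.167 → 132

(242, 135, 132)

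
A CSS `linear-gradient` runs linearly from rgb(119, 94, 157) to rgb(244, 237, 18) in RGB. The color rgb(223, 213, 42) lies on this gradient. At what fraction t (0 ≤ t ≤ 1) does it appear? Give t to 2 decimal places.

0.83

Invert the lerp on the G channel (largest span, 143): t = (213 − 94) / (237 − 94) = 119/143 = 0.83217.
Check on R: (223 − 119)/(244 − 119) = 0.832 ✓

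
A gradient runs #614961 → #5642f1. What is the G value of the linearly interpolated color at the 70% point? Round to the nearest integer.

G₁ = 73 (from #614961), G₂ = 66 (from #5642f1).
G = 73 + 0.7 × (66 − 73) = 68.1 → 68

68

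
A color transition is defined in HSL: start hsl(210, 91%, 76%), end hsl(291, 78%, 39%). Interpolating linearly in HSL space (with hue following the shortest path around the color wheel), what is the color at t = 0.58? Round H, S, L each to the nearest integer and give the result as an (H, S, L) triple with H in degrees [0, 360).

(257, 83, 55)

Hue arc: Δh = 291 − 210 = 81° (|Δh| ≤ 180, already the shorter path).
H = 210 + 0.58 × (81) = 256.98 → 257°
S = 91 + 0.58 × (78 − 91) = 83.46 → 83%
L = 76 + 0.58 × (39 − 76) = 54.54 → 55%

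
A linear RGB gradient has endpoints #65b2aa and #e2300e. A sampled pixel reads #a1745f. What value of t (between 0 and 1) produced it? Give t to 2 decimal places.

Invert the lerp on the B channel (largest span, 156): t = (95 − 170) / (14 − 170) = -75/-156 = 0.48077.
Check on R: (161 − 101)/(226 − 101) = 0.48 ✓

0.48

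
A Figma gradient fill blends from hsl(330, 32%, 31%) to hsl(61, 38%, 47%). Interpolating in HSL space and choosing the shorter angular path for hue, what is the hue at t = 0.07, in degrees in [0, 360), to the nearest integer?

336

Hue: 61 − 330 = -269°, but |-269| > 180 so the shorter arc goes the other way: Δh = -269 + 360 = 91°.
H = 330 + 0.07 × (91) = 336.37 → 336°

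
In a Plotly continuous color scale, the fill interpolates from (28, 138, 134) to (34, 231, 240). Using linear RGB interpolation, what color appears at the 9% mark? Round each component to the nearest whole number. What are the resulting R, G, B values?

9% corresponds to t = 0.09.
R = 28 + 0.09 × (34 − 28) = 28 + 0.09 × 6 = 28.54 → 29
G = 138 + 0.09 × (231 − 138) = 138 + 0.09 × 93 = 146.37 → 146
B = 134 + 0.09 × (240 − 134) = 134 + 0.09 × 106 = 143.54 → 144
So the blended color is (29, 146, 144), about #1d9290.

(29, 146, 144)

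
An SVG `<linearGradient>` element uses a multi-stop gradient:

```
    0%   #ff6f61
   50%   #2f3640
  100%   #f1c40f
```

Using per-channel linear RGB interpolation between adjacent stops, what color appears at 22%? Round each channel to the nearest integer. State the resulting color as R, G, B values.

22% lies between the 0% and 50% stops, so the local fraction is t = (22 − 0)/(50 − 0) = 22/50 ≈ 0.44.
#ff6f61 → (255, 111, 97); #2f3640 → (47, 54, 64).
R = 255 + 0.44 × (47 − 255) = 163.48 → 163
G = 111 + 0.44 × (54 − 111) = 85.92 → 86
B = 97 + 0.44 × (64 − 97) = 82.48 → 82

(163, 86, 82)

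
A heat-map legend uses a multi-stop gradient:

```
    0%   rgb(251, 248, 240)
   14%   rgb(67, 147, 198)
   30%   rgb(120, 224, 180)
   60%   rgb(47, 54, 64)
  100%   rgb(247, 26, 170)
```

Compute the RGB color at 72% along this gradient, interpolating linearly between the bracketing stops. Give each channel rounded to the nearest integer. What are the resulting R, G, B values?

(107, 46, 96)

72% lies between the 60% and 100% stops, so the local fraction is t = (72 − 60)/(100 − 60) = 12/40 ≈ 0.3.
R = 47 + 0.3 × (247 − 47) = 107 → 107
G = 54 + 0.3 × (26 − 54) = 45.6 → 46
B = 64 + 0.3 × (170 − 64) = 95.8 → 96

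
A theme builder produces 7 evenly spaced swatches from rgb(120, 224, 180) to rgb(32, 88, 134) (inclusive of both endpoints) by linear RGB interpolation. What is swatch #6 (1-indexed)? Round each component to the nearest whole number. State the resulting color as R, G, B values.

With 7 swatches and endpoints inclusive, swatch 6 sits at t = (6 − 1)/(7 − 1) = 5/6 ≈ 0.8333.
R = 120 + 0.8333 × (32 − 120) = 46.67 → 47
G = 224 + 0.8333 × (88 − 224) = 110.671 → 111
B = 180 + 0.8333 × (134 − 180) = 141.668 → 142

(47, 111, 142)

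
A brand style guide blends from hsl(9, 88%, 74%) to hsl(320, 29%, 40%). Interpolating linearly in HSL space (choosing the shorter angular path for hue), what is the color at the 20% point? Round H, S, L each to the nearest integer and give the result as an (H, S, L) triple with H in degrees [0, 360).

(359, 76, 67)

Hue: 320 − 9 = 311°, but |311| > 180 so the shorter arc goes the other way: Δh = 311 − 360 = -49°.
H = 9 + 0.2 × (-49) = -0.8 → -1 → -1 mod 360 = 359°
S = 88 + 0.2 × (29 − 88) = 76.2 → 76%
L = 74 + 0.2 × (40 − 74) = 67.2 → 67%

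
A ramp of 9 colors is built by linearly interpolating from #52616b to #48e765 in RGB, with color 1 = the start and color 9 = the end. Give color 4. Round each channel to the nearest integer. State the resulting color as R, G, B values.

With 9 swatches and endpoints inclusive, swatch 4 sits at t = (4 − 1)/(9 − 1) = 3/8 ≈ 0.375.
#52616b → (82, 97, 107); #48e765 → (72, 231, 101).
R = 82 + 0.375 × (72 − 82) = 78.25 → 78
G = 97 + 0.375 × (231 − 97) = 147.25 → 147
B = 107 + 0.375 × (101 − 107) = 104.75 → 105

(78, 147, 105)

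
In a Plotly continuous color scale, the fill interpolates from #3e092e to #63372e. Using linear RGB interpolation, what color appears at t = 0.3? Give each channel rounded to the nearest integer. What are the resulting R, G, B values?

(73, 23, 46)

#3e092e → (62, 9, 46); #63372e → (99, 55, 46).
R = 62 + 0.3 × (99 − 62) = 62 + 0.3 × 37 = 73.1 → 73
G = 9 + 0.3 × (55 − 9) = 9 + 0.3 × 46 = 22.8 → 23
B = 46 + 0.3 × (46 − 46) = 46 + 0.3 × 0 = 46 → 46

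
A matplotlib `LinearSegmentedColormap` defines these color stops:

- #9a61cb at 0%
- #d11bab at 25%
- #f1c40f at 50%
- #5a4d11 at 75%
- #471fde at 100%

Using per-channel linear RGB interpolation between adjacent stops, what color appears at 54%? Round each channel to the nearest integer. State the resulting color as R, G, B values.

(217, 177, 15)

54% lies between the 50% and 75% stops, so the local fraction is t = (54 − 50)/(75 − 50) = 4/25 ≈ 0.16.
#f1c40f → (241, 196, 15); #5a4d11 → (90, 77, 17).
R = 241 + 0.16 × (90 − 241) = 216.84 → 217
G = 196 + 0.16 × (77 − 196) = 176.96 → 177
B = 15 + 0.16 × (17 − 15) = 15.32 → 15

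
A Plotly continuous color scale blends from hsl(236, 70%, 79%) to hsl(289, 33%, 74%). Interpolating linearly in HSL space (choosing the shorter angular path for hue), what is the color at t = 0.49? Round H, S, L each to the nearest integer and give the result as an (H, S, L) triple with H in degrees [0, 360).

(262, 52, 77)

Hue arc: Δh = 289 − 236 = 53° (|Δh| ≤ 180, already the shorter path).
H = 236 + 0.49 × (53) = 261.97 → 262°
S = 70 + 0.49 × (33 − 70) = 51.87 → 52%
L = 79 + 0.49 × (74 − 79) = 76.55 → 77%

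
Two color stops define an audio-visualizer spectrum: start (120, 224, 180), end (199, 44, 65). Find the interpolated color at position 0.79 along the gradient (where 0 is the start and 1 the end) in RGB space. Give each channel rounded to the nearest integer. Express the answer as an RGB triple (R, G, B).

R = 120 + 0.79 × (199 − 120) = 120 + 0.79 × 79 = 182.41 → 182
G = 224 + 0.79 × (44 − 224) = 224 + 0.79 × -180 = 81.8 → 82
B = 180 + 0.79 × (65 − 180) = 180 + 0.79 × -115 = 89.15 → 89

(182, 82, 89)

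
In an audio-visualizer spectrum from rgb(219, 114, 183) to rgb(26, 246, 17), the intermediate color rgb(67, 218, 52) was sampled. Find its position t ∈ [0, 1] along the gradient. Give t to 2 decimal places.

Invert the lerp on the R channel (largest span, 193): t = (67 − 219) / (26 − 219) = -152/-193 = 0.78756.
Check on G: (218 − 114)/(246 − 114) = 0.7879 ✓

0.79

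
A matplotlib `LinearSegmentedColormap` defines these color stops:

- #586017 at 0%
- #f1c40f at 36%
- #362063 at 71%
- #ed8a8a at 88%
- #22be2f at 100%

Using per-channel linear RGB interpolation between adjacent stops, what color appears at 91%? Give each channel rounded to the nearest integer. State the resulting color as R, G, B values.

(186, 151, 115)

91% lies between the 88% and 100% stops, so the local fraction is t = (91 − 88)/(100 − 88) = 3/12 ≈ 0.25.
#ed8a8a → (237, 138, 138); #22be2f → (34, 190, 47).
R = 237 + 0.25 × (34 − 237) = 186.25 → 186
G = 138 + 0.25 × (190 − 138) = 151 → 151
B = 138 + 0.25 × (47 − 138) = 115.25 → 115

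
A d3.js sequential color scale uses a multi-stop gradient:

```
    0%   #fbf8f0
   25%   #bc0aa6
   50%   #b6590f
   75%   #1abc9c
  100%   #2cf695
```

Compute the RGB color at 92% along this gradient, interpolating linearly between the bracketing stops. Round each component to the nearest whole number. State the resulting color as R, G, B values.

92% lies between the 75% and 100% stops, so the local fraction is t = (92 − 75)/(100 − 75) = 17/25 ≈ 0.68.
#1abc9c → (26, 188, 156); #2cf695 → (44, 246, 149).
R = 26 + 0.68 × (44 − 26) = 38.24 → 38
G = 188 + 0.68 × (246 − 188) = 227.44 → 227
B = 156 + 0.68 × (149 − 156) = 151.24 → 151

(38, 227, 151)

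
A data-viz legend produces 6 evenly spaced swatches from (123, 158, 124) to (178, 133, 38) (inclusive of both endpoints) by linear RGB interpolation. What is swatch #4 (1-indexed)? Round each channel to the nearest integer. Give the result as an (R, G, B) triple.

(156, 143, 72)

With 6 swatches and endpoints inclusive, swatch 4 sits at t = (4 − 1)/(6 − 1) = 3/5 ≈ 0.6.
R = 123 + 0.6 × (178 − 123) = 156 → 156
G = 158 + 0.6 × (133 − 158) = 143 → 143
B = 124 + 0.6 × (38 − 124) = 72.4 → 72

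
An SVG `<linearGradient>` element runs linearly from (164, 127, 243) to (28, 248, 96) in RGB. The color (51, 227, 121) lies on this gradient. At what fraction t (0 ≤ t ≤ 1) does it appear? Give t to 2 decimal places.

0.83

Invert the lerp on the B channel (largest span, 147): t = (121 − 243) / (96 − 243) = -122/-147 = 0.82993.
Check on R: (51 − 164)/(28 − 164) = 0.8309 ✓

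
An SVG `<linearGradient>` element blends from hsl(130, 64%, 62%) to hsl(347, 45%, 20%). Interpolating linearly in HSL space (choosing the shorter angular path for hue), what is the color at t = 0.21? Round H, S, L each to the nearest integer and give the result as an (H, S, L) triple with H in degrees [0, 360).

(100, 60, 53)

Hue: 347 − 130 = 217°, but |217| > 180 so the shorter arc goes the other way: Δh = 217 − 360 = -143°.
H = 130 + 0.21 × (-143) = 99.97 → 100°
S = 64 + 0.21 × (45 − 64) = 60.01 → 60%
L = 62 + 0.21 × (20 − 62) = 53.18 → 53%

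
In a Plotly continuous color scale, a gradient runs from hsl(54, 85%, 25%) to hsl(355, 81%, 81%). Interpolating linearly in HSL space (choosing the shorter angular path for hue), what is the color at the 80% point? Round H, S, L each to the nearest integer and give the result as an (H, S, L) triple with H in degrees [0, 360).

Hue: 355 − 54 = 301°, but |301| > 180 so the shorter arc goes the other way: Δh = 301 − 360 = -59°.
H = 54 + 0.8 × (-59) = 6.8 → 7°
S = 85 + 0.8 × (81 − 85) = 81.8 → 82%
L = 25 + 0.8 × (81 − 25) = 69.8 → 70%

(7, 82, 70)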